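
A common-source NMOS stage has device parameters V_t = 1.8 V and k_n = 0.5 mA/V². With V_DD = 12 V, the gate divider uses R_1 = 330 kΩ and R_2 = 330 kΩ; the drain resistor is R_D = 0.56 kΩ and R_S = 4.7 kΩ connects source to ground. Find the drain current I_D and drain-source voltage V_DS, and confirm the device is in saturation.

V_G = V_DD·R_2/(R_1+R_2) = 12×330/660 = 6 V.
Assume saturation: I_D = (k_n/2)(V_GS − V_t)² with V_GS = V_G − I_D·R_S = 6 − 4.7·I_D.
Substituting gives 5.52·I_D² − 10.9·I_D + 4.41 = 0, with roots I_D = 0.572 or 1.4 mA.
The root I_D = 1.4 mA gives V_GS = -0.563 V ≤ V_t, so take I_D = 0.572 mA.
Then V_GS = 3.31 V and V_DS = V_DD − I_D(R_D+R_S) = 12 − 0.572×5.26 = 8.99 V.
Saturation requires V_DS ≥ V_GS − V_t = 1.51 V; 8.99 ≥ 1.51 ✓.

I_D ≈ 0.57 mA, V_DS ≈ 9 V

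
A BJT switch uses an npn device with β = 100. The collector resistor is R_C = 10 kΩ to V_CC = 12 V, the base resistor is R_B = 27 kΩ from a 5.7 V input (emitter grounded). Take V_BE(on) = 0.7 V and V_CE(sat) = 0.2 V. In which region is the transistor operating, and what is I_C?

Assume active: I_B = (5.7 − 0.7)/27 = 0.185 mA, giving I_C = β·I_B = 18.5 mA.
But then V_CE = 12 − 18.5×10 = -173 V < V_CE(sat) = 0.2 V — impossible in the active region.
So the transistor is saturated. With V_CE = 0.2 V, I_C = (V_CC − 0.2)/R_C = 11.8/10 = 1.18 mA.
Check: β·I_B = 18.5 mA > I_C = 1.18 mA, confirming saturation.

saturation; I_C ≈ 1.2 mA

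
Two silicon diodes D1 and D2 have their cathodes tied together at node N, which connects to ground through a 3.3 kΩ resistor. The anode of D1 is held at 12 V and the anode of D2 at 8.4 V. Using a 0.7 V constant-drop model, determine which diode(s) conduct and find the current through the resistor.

Assume both conduct. Then node N would need to be at both 12−0.7 = 11.3 V and 8.4−0.7 = 7.7 V, which is impossible.
Assume only D1 conducts: V_N = 12 − 0.7 = 11.3 V, so I_R = 11.3/3.3 = 3.42 mA.
Check D2: its anode-to-cathode voltage is 8.4 − 11.3 = -2.9 V < 0.7 V, so it is off. The assumption is consistent.

Only D1 conducts; I_R ≈ 3.4 mA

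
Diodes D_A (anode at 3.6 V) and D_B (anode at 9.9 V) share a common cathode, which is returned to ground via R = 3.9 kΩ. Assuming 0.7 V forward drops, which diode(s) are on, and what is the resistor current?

Assume both conduct. Then node N would need to be at both 3.6−0.7 = 2.9 V and 9.9−0.7 = 9.2 V, which is impossible.
Assume only D_B conducts: V_N = 9.9 − 0.7 = 9.2 V, so I_R = 9.2/3.9 = 2.36 mA.
Check D_A: its anode-to-cathode voltage is 3.6 − 9.2 = -5.6 V < 0.7 V, so it is off. The assumption is consistent.

Only D_B conducts; I_R ≈ 2.4 mA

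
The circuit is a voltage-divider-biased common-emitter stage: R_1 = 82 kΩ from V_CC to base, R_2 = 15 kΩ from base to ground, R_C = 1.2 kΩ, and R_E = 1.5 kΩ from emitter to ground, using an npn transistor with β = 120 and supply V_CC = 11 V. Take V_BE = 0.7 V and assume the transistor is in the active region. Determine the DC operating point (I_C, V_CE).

I_C ≈ 0.62 mA, V_CE ≈ 9.3 V

Thevenize the base divider: V_Th = V_CC·R_2/(R_1+R_2) = 11×15/97 = 1.7 V, R_Th = R_1‖R_2 = 12.7 kΩ.
Base-emitter loop: V_Th = I_B·R_Th + V_BE + (β+1)I_B·R_E, so I_B = (1.7 − 0.7) / (12.7 + 121×1.5) = 0.00516 mA.
I_C = β·I_B = 120×0.00516 = 0.619 mA, and I_E = (β+1)I_B = 0.624 mA.
V_CE = V_CC − I_C·R_C − I_E·R_E = 11 − 0.619×1.2 − 0.624×1.5 = 9.32 V.
V_CE = 9.32 V > 0.2 V confirms active-region operation.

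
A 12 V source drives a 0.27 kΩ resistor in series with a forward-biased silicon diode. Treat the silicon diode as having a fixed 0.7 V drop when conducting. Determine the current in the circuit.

KVL around the loop: 12 = V_D + I·R = 0.7 + I × 0.27 kΩ.
So I = (12 − 0.7) / 0.27 kΩ = 11.3 / 0.27 = 41.9 mA.

I ≈ 42 mA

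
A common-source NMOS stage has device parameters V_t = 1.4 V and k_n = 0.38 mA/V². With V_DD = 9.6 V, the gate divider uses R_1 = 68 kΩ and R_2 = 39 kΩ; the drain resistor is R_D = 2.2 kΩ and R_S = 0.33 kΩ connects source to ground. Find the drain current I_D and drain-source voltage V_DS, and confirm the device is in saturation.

I_D ≈ 0.67 mA, V_DS ≈ 7.9 V

V_G = V_DD·R_2/(R_1+R_2) = 9.6×39/107 = 3.5 V.
Assume saturation: I_D = (k_n/2)(V_GS − V_t)² with V_GS = V_G − I_D·R_S = 3.5 − 0.33·I_D.
Substituting gives 0.0207·I_D² − 1.26·I_D + 0.837 = 0, with roots I_D = 0.67 or 60.4 mA.
The root I_D = 60.4 mA gives V_GS = -16.4 V ≤ V_t, so take I_D = 0.67 mA.
Then V_GS = 3.28 V and V_DS = V_DD − I_D(R_D+R_S) = 9.6 − 0.67×2.53 = 7.9 V.
Saturation requires V_DS ≥ V_GS − V_t = 1.88 V; 7.9 ≥ 1.88 ✓.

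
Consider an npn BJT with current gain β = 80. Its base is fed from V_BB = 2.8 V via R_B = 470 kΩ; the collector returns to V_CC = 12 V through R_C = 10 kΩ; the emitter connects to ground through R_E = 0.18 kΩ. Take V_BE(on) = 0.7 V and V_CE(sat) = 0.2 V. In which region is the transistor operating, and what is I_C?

active; I_C ≈ 0.35 mA

Assume active. Base-emitter loop: I_B = (V_BB − V_BE)/(R_B + (β+1)R_E) = (2.8 − 0.7)/(470 + 81×0.18) = 0.00433 mA.
I_C = β·I_B = 80×0.00433 = 0.347 mA.
V_CE = V_CC − I_C·R_C − I_E·R_E = 12 − 0.347×10 − 0.351×0.18 = 8.47 V > V_CE(sat), so the active-region assumption holds.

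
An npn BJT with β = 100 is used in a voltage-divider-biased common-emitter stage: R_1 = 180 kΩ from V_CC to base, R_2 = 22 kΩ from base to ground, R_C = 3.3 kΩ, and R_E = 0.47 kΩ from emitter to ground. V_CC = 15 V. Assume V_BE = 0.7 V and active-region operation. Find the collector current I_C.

Thevenize the base divider: V_Th = V_CC·R_2/(R_1+R_2) = 15×22/202 = 1.63 V, R_Th = R_1‖R_2 = 19.6 kΩ.
Base-emitter loop: V_Th = I_B·R_Th + V_BE + (β+1)I_B·R_E, so I_B = (1.63 − 0.7) / (19.6 + 101×0.47) = 0.0139 mA.
I_C = β·I_B = 100×0.0139 = 1.39 mA, and I_E = (β+1)I_B = 1.41 mA.
V_CE = V_CC − I_C·R_C − I_E·R_E = 15 − 1.39×3.3 − 1.41×0.47 = 9.75 V.
V_CE = 9.75 V > 0.2 V confirms active-region operation.

I_C ≈ 1.4 mA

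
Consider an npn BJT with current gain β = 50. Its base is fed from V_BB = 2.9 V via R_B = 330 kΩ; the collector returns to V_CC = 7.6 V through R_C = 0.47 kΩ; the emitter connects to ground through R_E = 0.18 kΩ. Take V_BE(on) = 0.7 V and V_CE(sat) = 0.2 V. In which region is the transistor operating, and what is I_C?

Assume active. Base-emitter loop: I_B = (V_BB − V_BE)/(R_B + (β+1)R_E) = (2.9 − 0.7)/(330 + 51×0.18) = 0.00649 mA.
I_C = β·I_B = 50×0.00649 = 0.324 mA.
V_CE = V_CC − I_C·R_C − I_E·R_E = 7.6 − 0.324×0.47 − 0.331×0.18 = 7.39 V > V_CE(sat), so the active-region assumption holds.

active; I_C ≈ 0.32 mA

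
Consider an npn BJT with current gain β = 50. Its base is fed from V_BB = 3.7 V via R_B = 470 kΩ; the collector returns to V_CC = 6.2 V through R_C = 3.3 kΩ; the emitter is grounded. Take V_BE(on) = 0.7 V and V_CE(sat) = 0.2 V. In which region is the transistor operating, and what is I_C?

active; I_C ≈ 0.32 mA

Assume active. Base-emitter loop: I_B = (V_BB − V_BE)/R_B = (3.7 − 0.7)/470 = 0.00638 mA.
I_C = β·I_B = 50×0.00638 = 0.319 mA.
V_CE = V_CC − I_C·R_C = 6.2 − 0.319×3.3 = 5.15 V > V_CE(sat), so the active-region assumption holds.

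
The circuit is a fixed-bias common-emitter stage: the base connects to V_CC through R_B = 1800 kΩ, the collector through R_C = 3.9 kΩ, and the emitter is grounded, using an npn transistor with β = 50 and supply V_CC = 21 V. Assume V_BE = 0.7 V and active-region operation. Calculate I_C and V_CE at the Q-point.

Base loop: V_CC = I_B·R_B + V_BE, so I_B = (21 − 0.7)/1800 kΩ = 0.0113 mA.
In the active region I_C = β·I_B = 50 × 0.0113 = 0.564 mA.
Collector loop: V_CE = V_CC − I_C·R_C = 21 − 0.564×3.9 = 18.8 V.
Since V_CE = 18.8 V > V_CE(sat) ≈ 0.2 V, the transistor is in the active region as assumed.

I_C ≈ 0.56 mA, V_CE ≈ 19 V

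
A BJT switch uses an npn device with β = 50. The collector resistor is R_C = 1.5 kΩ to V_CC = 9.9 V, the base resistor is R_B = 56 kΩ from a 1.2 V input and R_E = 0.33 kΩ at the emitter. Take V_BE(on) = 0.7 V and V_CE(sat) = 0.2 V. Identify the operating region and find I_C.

Assume active. Base-emitter loop: I_B = (V_BB − V_BE)/(R_B + (β+1)R_E) = (1.2 − 0.7)/(56 + 51×0.33) = 0.00687 mA.
I_C = β·I_B = 50×0.00687 = 0.343 mA.
V_CE = V_CC − I_C·R_C − I_E·R_E = 9.9 − 0.343×1.5 − 0.35×0.33 = 9.27 V > V_CE(sat), so the active-region assumption holds.

active; I_C ≈ 0.34 mA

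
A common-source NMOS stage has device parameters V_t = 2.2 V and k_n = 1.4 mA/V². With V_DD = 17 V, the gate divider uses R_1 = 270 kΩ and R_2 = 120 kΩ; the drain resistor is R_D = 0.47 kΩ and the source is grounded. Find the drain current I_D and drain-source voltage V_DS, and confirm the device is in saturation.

V_G = V_DD·R_2/(R_1+R_2) = 17×120/390 = 5.23 V. With the source grounded, V_GS = V_G = 5.23 V.
Assume saturation: I_D = (k_n/2)(V_GS − V_t)² = (1.4/2)×(5.23 − 2.2)² = 0.7×3.03² = 6.43 mA.
V_DS = V_DD − I_D·R_D = 17 − 6.43×0.47 = 14 V.
Saturation requires V_DS ≥ V_GS − V_t = 3.03 V; 14 ≥ 3.03 ✓.

I_D ≈ 6.4 mA, V_DS ≈ 14 V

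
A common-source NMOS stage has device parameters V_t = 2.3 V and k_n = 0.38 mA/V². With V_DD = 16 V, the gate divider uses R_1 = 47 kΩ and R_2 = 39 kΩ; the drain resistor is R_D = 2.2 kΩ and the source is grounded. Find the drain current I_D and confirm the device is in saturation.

I_D ≈ 4.7 mA

V_G = V_DD·R_2/(R_1+R_2) = 16×39/86 = 7.26 V. With the source grounded, V_GS = V_G = 7.26 V.
Assume saturation: I_D = (k_n/2)(V_GS − V_t)² = (0.38/2)×(7.26 − 2.3)² = 0.19×4.96² = 4.67 mA.
V_DS = V_DD − I_D·R_D = 16 − 4.67×2.2 = 5.73 V.
Saturation requires V_DS ≥ V_GS − V_t = 4.96 V; 5.73 ≥ 4.96 ✓.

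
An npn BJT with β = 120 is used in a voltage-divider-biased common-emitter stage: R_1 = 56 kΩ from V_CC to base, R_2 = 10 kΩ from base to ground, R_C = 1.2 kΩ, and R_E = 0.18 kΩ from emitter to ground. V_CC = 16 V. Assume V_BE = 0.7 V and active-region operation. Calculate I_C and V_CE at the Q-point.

Thevenize the base divider: V_Th = V_CC·R_2/(R_1+R_2) = 16×10/66 = 2.42 V, R_Th = R_1‖R_2 = 8.48 kΩ.
Base-emitter loop: V_Th = I_B·R_Th + V_BE + (β+1)I_B·R_E, so I_B = (2.42 − 0.7) / (8.48 + 121×0.18) = 0.057 mA.
I_C = β·I_B = 120×0.057 = 6.84 mA, and I_E = (β+1)I_B = 6.89 mA.
V_CE = V_CC − I_C·R_C − I_E·R_E = 16 − 6.84×1.2 − 6.89×0.18 = 6.56 V.
V_CE = 6.56 V > 0.2 V confirms active-region operation.

I_C ≈ 6.8 mA, V_CE ≈ 6.6 V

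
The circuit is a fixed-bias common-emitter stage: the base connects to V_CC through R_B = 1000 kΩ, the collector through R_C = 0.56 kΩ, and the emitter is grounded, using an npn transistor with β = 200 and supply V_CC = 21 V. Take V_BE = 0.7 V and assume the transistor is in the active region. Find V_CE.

Base loop: V_CC = I_B·R_B + V_BE, so I_B = (21 − 0.7)/1000 kΩ = 0.0203 mA.
In the active region I_C = β·I_B = 200 × 0.0203 = 4.06 mA.
Collector loop: V_CE = V_CC − I_C·R_C = 21 − 4.06×0.56 = 18.7 V.
Since V_CE = 18.7 V > V_CE(sat) ≈ 0.2 V, the transistor is in the active region as assumed.

V_CE ≈ 19 V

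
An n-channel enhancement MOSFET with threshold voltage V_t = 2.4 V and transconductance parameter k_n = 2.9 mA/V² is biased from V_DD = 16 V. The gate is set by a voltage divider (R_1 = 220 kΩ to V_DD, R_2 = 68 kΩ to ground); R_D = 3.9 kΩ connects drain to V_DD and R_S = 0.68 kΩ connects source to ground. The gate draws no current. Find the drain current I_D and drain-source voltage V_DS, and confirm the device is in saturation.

I_D ≈ 0.88 mA, V_DS ≈ 12 V

V_G = V_DD·R_2/(R_1+R_2) = 16×68/288 = 3.78 V.
Assume saturation: I_D = (k_n/2)(V_GS − V_t)² with V_GS = V_G − I_D·R_S = 3.78 − 0.68·I_D.
Substituting gives 0.67·I_D² − 3.72·I_D + 2.75 = 0, with roots I_D = 0.88 or 4.66 mA.
The root I_D = 4.66 mA gives V_GS = 0.607 V ≤ V_t, so take I_D = 0.88 mA.
Then V_GS = 3.18 V and V_DS = V_DD − I_D(R_D+R_S) = 16 − 0.88×4.58 = 12 V.
Saturation requires V_DS ≥ V_GS − V_t = 0.779 V; 12 ≥ 0.779 ✓.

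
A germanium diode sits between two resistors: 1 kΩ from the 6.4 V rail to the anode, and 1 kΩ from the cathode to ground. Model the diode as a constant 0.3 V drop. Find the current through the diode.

I ≈ 3.1 mA

The two resistors are in series with the diode, so KVL gives 6.4 = I·1 + 0.3 + I·1.
I = (6.4 − 0.3) / (1 + 1) kΩ = 6.1 / 2 = 3.05 mA.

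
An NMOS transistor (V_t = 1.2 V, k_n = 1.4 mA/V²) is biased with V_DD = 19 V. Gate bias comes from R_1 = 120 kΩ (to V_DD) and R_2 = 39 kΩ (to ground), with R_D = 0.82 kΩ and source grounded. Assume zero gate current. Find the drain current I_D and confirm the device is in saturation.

I_D ≈ 8.4 mA

V_G = V_DD·R_2/(R_1+R_2) = 19×39/159 = 4.66 V. With the source grounded, V_GS = V_G = 4.66 V.
Assume saturation: I_D = (k_n/2)(V_GS − V_t)² = (1.4/2)×(4.66 − 1.2)² = 0.7×3.46² = 8.38 mA.
V_DS = V_DD − I_D·R_D = 19 − 8.38×0.82 = 12.1 V.
Saturation requires V_DS ≥ V_GS − V_t = 3.46 V; 12.1 ≥ 3.46 ✓.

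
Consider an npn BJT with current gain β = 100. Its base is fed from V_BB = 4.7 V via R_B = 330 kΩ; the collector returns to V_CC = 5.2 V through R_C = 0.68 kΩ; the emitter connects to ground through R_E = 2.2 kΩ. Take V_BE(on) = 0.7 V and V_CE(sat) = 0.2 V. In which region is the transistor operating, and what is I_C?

Assume active. Base-emitter loop: I_B = (V_BB − V_BE)/(R_B + (β+1)R_E) = (4.7 − 0.7)/(330 + 101×2.2) = 0.00724 mA.
I_C = β·I_B = 100×0.00724 = 0.724 mA.
V_CE = V_CC − I_C·R_C − I_E·R_E = 5.2 − 0.724×0.68 − 0.732×2.2 = 3.1 V > V_CE(sat), so the active-region assumption holds.

active; I_C ≈ 0.72 mA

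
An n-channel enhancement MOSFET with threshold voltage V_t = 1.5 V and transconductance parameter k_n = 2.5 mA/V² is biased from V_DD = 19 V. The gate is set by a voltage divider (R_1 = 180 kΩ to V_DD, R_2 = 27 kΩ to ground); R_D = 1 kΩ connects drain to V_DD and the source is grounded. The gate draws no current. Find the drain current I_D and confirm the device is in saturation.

I_D ≈ 1.2 mA

V_G = V_DD·R_2/(R_1+R_2) = 19×27/207 = 2.48 V. With the source grounded, V_GS = V_G = 2.48 V.
Assume saturation: I_D = (k_n/2)(V_GS − V_t)² = (2.5/2)×(2.48 − 1.5)² = 1.25×0.978² = 1.2 mA.
V_DS = V_DD − I_D·R_D = 19 − 1.2×1 = 17.8 V.
Saturation requires V_DS ≥ V_GS − V_t = 0.978 V; 17.8 ≥ 0.978 ✓.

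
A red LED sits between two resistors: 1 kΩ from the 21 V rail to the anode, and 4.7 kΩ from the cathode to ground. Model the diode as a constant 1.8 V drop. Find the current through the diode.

I ≈ 3.4 mA

The two resistors are in series with the diode, so KVL gives 21 = I·1 + 1.8 + I·4.7.
I = (21 − 1.8) / (1 + 4.7) kΩ = 19.2 / 5.7 = 3.37 mA.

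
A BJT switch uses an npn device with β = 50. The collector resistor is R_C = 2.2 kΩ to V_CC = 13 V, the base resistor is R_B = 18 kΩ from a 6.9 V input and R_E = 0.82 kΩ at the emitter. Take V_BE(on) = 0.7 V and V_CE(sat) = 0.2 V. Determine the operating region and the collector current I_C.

saturation; I_C ≈ 4.2 mA

Assume active: I_B = (6.9 − 0.7)/(18 + 51×0.82) = 0.104 mA, I_C = β·I_B = 5.18 mA.
Then V_CE = 13 − 5.18×2.2 − 5.29×0.82 = -2.74 V < 0.2 V — the active assumption fails.
Re-solve with V_CE = 0.2 V. KCL at the emitter: V_E/R_E = (V_BB−0.7−V_E)/R_B + (V_CC−0.2−V_E)/R_C, giving V_E = 3.56 V.
I_C = (V_CC − 0.2 − V_E)/R_C = (12.8 − 3.56)/2.2 = 4.2 mA.
Check: I_B = (6.2 − 3.56)/18 = 0.146 mA, and β·I_B = 7.32 mA > I_C, confirming saturation.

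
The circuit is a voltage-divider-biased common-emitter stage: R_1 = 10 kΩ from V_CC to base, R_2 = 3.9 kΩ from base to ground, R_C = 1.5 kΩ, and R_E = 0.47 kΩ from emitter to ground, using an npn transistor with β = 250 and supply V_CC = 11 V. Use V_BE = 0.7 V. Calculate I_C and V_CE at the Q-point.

I_C ≈ 4.9 mA, V_CE ≈ 1.3 V

Thevenize the base divider: V_Th = V_CC·R_2/(R_1+R_2) = 11×3.9/13.9 = 3.09 V, R_Th = R_1‖R_2 = 2.81 kΩ.
Base-emitter loop: V_Th = I_B·R_Th + V_BE + (β+1)I_B·R_E, so I_B = (3.09 − 0.7) / (2.81 + 251×0.47) = 0.0198 mA.
I_C = β·I_B = 250×0.0198 = 4.94 mA, and I_E = (β+1)I_B = 4.96 mA.
V_CE = V_CC − I_C·R_C − I_E·R_E = 11 − 4.94×1.5 − 4.96×0.47 = 1.26 V.
V_CE = 1.26 V > 0.2 V confirms active-region operation.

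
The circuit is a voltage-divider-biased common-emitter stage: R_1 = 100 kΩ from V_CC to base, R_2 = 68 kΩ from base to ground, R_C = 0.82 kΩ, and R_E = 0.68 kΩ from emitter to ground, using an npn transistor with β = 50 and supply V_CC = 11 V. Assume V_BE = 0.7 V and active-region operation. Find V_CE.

Thevenize the base divider: V_Th = V_CC·R_2/(R_1+R_2) = 11×68/168 = 4.45 V, R_Th = R_1‖R_2 = 40.5 kΩ.
Base-emitter loop: V_Th = I_B·R_Th + V_BE + (β+1)I_B·R_E, so I_B = (4.45 − 0.7) / (40.5 + 51×0.68) = 0.0499 mA.
I_C = β·I_B = 50×0.0499 = 2.5 mA, and I_E = (β+1)I_B = 2.55 mA.
V_CE = V_CC − I_C·R_C − I_E·R_E = 11 − 2.5×0.82 − 2.55×0.68 = 7.22 V.
V_CE = 7.22 V > 0.2 V confirms active-region operation.

V_CE ≈ 7.2 V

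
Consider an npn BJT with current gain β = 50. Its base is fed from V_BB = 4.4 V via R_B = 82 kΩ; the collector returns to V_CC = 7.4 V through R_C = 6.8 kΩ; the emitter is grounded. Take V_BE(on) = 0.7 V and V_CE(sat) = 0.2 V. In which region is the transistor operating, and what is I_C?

saturation; I_C ≈ 1.1 mA

Assume active: I_B = (4.4 − 0.7)/82 = 0.0451 mA, giving I_C = β·I_B = 2.26 mA.
But then V_CE = 7.4 − 2.26×6.8 = -7.94 V < V_CE(sat) = 0.2 V — impossible in the active region.
So the transistor is saturated. With V_CE = 0.2 V, I_C = (V_CC − 0.2)/R_C = 7.2/6.8 = 1.06 mA.
Check: β·I_B = 2.26 mA > I_C = 1.06 mA, confirming saturation.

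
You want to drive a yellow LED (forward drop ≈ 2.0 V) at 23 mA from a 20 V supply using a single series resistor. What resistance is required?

The resistor drops V_S − V_D = 20 − 2.0 = 18 V at 23 mA.
R = 18 V / 23 mA = 0.783 kΩ.

R ≈ 0.78 kΩ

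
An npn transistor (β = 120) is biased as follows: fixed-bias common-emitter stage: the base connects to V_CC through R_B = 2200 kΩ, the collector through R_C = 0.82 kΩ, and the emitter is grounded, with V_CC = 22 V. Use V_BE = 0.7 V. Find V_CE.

V_CE ≈ 21 V

Base loop: V_CC = I_B·R_B + V_BE, so I_B = (22 − 0.7)/2200 kΩ = 0.00968 mA.
In the active region I_C = β·I_B = 120 × 0.00968 = 1.16 mA.
Collector loop: V_CE = V_CC − I_C·R_C = 22 − 1.16×0.82 = 21 V.
Since V_CE = 21 V > V_CE(sat) ≈ 0.2 V, the transistor is in the active region as assumed.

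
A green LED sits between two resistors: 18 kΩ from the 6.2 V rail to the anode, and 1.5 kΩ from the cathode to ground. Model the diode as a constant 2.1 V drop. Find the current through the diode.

I ≈ 0.21 mA

The two resistors are in series with the diode, so KVL gives 6.2 = I·18 + 2.1 + I·1.5.
I = (6.2 − 2.1) / (18 + 1.5) kΩ = 4.1 / 19.5 = 0.21 mA.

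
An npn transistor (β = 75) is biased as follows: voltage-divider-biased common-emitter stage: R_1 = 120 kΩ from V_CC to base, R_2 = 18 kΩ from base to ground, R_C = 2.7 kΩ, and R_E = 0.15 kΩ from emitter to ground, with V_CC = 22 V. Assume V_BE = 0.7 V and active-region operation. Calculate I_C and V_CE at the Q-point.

I_C ≈ 6 mA, V_CE ≈ 4.8 V

Thevenize the base divider: V_Th = V_CC·R_2/(R_1+R_2) = 22×18/138 = 2.87 V, R_Th = R_1‖R_2 = 15.7 kΩ.
Base-emitter loop: V_Th = I_B·R_Th + V_BE + (β+1)I_B·R_E, so I_B = (2.87 − 0.7) / (15.7 + 76×0.15) = 0.0802 mA.
I_C = β·I_B = 75×0.0802 = 6.01 mA, and I_E = (β+1)I_B = 6.1 mA.
V_CE = V_CC − I_C·R_C − I_E·R_E = 22 − 6.01×2.7 − 6.1×0.15 = 4.85 V.
V_CE = 4.85 V > 0.2 V confirms active-region operation.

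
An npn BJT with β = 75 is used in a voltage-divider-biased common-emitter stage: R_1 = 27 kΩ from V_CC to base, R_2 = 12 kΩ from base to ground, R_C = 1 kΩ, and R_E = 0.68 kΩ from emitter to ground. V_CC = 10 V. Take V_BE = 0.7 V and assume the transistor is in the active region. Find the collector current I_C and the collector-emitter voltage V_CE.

Thevenize the base divider: V_Th = V_CC·R_2/(R_1+R_2) = 10×12/39 = 3.08 V, R_Th = R_1‖R_2 = 8.31 kΩ.
Base-emitter loop: V_Th = I_B·R_Th + V_BE + (β+1)I_B·R_E, so I_B = (3.08 − 0.7) / (8.31 + 76×0.68) = 0.0396 mA.
I_C = β·I_B = 75×0.0396 = 2.97 mA, and I_E = (β+1)I_B = 3.01 mA.
V_CE = V_CC − I_C·R_C − I_E·R_E = 10 − 2.97×1 − 3.01×0.68 = 4.98 V.
V_CE = 4.98 V > 0.2 V confirms active-region operation.

I_C ≈ 3 mA, V_CE ≈ 5 V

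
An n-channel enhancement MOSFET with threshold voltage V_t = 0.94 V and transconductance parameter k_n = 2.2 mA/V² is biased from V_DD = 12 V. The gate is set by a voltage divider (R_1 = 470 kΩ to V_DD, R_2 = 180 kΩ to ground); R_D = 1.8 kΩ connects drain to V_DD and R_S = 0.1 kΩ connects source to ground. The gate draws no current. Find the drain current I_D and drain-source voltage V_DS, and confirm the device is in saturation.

V_G = V_DD·R_2/(R_1+R_2) = 12×180/650 = 3.32 V.
Assume saturation: I_D = (k_n/2)(V_GS − V_t)² with V_GS = V_G − I_D·R_S = 3.32 − 0.1·I_D.
Substituting gives 0.011·I_D² − 1.52·I_D + 6.25 = 0, with roots I_D = 4.23 or 134 mA.
The root I_D = 134 mA gives V_GS = -10.1 V ≤ V_t, so take I_D = 4.23 mA.
Then V_GS = 2.9 V and V_DS = V_DD − I_D(R_D+R_S) = 12 − 4.23×1.9 = 3.97 V.
Saturation requires V_DS ≥ V_GS − V_t = 1.96 V; 3.97 ≥ 1.96 ✓.

I_D ≈ 4.2 mA, V_DS ≈ 4 V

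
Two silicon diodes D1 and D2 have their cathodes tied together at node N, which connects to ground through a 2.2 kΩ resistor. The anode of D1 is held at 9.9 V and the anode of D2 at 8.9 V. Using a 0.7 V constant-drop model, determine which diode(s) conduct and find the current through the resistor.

Assume both conduct. Then node N would need to be at both 9.9−0.7 = 9.2 V and 8.9−0.7 = 8.2 V, which is impossible.
Assume only D1 conducts: V_N = 9.9 − 0.7 = 9.2 V, so I_R = 9.2/2.2 = 4.18 mA.
Check D2: its anode-to-cathode voltage is 8.9 − 9.2 = -0.3 V < 0.7 V, so it is off. The assumption is consistent.

Only D1 conducts; I_R ≈ 4.2 mA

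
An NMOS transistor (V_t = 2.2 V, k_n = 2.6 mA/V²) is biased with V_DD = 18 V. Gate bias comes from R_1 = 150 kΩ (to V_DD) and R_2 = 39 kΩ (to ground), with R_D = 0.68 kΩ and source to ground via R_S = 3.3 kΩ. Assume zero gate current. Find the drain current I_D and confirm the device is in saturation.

I_D ≈ 0.31 mA

V_G = V_DD·R_2/(R_1+R_2) = 18×39/189 = 3.71 V.
Assume saturation: I_D = (k_n/2)(V_GS − V_t)² with V_GS = V_G − I_D·R_S = 3.71 − 3.3·I_D.
Substituting gives 14.2·I_D² − 14·I_D + 2.98 = 0, with roots I_D = 0.311 or 0.678 mA.
The root I_D = 0.678 mA gives V_GS = 1.48 V ≤ V_t, so take I_D = 0.311 mA.
Then V_GS = 2.69 V and V_DS = V_DD − I_D(R_D+R_S) = 18 − 0.311×3.98 = 16.8 V.
Saturation requires V_DS ≥ V_GS − V_t = 0.489 V; 16.8 ≥ 0.489 ✓.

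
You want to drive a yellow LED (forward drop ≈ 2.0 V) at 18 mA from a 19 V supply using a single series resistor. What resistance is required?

The resistor drops V_S − V_D = 19 − 2.0 = 17 V at 18 mA.
R = 17 V / 18 mA = 0.944 kΩ.

R ≈ 0.94 kΩ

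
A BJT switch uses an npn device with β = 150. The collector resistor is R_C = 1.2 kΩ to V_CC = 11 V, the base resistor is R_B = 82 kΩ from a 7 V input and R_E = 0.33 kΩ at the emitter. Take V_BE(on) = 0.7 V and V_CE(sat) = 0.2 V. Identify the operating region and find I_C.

saturation; I_C ≈ 7 mA

Assume active: I_B = (7 − 0.7)/(82 + 151×0.33) = 0.0478 mA, I_C = β·I_B = 7.17 mA.
Then V_CE = 11 − 7.17×1.2 − 7.22×0.33 = 0.0167 V < 0.2 V — the active assumption fails.
Re-solve with V_CE = 0.2 V. KCL at the emitter: V_E/R_E = (V_BB−0.7−V_E)/R_B + (V_CC−0.2−V_E)/R_C, giving V_E = 2.34 V.
I_C = (V_CC − 0.2 − V_E)/R_C = (10.8 − 2.34)/1.2 = 7.05 mA.
Check: I_B = (6.3 − 2.34)/82 = 0.0483 mA, and β·I_B = 7.24 mA > I_C, confirming saturation.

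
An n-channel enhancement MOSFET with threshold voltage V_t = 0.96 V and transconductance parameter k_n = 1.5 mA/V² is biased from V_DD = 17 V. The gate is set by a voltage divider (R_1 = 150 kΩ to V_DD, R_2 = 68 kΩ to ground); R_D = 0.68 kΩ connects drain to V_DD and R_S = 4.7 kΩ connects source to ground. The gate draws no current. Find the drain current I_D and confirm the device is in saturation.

I_D ≈ 0.72 mA

V_G = V_DD·R_2/(R_1+R_2) = 17×68/218 = 5.3 V.
Assume saturation: I_D = (k_n/2)(V_GS − V_t)² with V_GS = V_G − I_D·R_S = 5.3 − 4.7·I_D.
Substituting gives 16.6·I_D² − 31.6·I_D + 14.1 = 0, with roots I_D = 0.716 or 1.19 mA.
The root I_D = 1.19 mA gives V_GS = -0.301 V ≤ V_t, so take I_D = 0.716 mA.
Then V_GS = 1.94 V and V_DS = V_DD − I_D(R_D+R_S) = 17 − 0.716×5.38 = 13.1 V.
Saturation requires V_DS ≥ V_GS − V_t = 0.977 V; 13.1 ≥ 0.977 ✓.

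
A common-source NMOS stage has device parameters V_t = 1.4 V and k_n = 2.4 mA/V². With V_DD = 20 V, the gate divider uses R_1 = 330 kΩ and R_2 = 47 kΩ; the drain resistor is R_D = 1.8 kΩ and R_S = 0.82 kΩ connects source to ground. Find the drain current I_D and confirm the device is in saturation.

V_G = V_DD·R_2/(R_1+R_2) = 20×47/377 = 2.49 V.
Assume saturation: I_D = (k_n/2)(V_GS − V_t)² with V_GS = V_G − I_D·R_S = 2.49 − 0.82·I_D.
Substituting gives 0.807·I_D² − 3.15·I_D + 1.43 = 0, with roots I_D = 0.526 or 3.38 mA.
The root I_D = 3.38 mA gives V_GS = -0.278 V ≤ V_t, so take I_D = 0.526 mA.
Then V_GS = 2.06 V and V_DS = V_DD − I_D(R_D+R_S) = 20 − 0.526×2.62 = 18.6 V.
Saturation requires V_DS ≥ V_GS − V_t = 0.662 V; 18.6 ≥ 0.662 ✓.

I_D ≈ 0.53 mA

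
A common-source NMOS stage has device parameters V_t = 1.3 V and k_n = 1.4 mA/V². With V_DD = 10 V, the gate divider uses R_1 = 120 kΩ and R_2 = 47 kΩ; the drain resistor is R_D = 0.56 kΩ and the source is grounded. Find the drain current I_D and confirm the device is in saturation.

V_G = V_DD·R_2/(R_1+R_2) = 10×47/167 = 2.81 V. With the source grounded, V_GS = V_G = 2.81 V.
Assume saturation: I_D = (k_n/2)(V_GS − V_t)² = (1.4/2)×(2.81 − 1.3)² = 0.7×1.51² = 1.61 mA.
V_DS = V_DD − I_D·R_D = 10 − 1.61×0.56 = 9.1 V.
Saturation requires V_DS ≥ V_GS − V_t = 1.51 V; 9.1 ≥ 1.51 ✓.

I_D ≈ 1.6 mA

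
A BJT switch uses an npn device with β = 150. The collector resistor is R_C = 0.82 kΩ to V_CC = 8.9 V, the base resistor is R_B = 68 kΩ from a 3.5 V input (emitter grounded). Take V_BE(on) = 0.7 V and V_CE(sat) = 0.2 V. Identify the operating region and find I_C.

Assume active. Base-emitter loop: I_B = (V_BB − V_BE)/R_B = (3.5 − 0.7)/68 = 0.0412 mA.
I_C = β·I_B = 150×0.0412 = 6.18 mA.
V_CE = V_CC − I_C·R_C = 8.9 − 6.18×0.82 = 3.84 V > V_CE(sat), so the active-region assumption holds.

active; I_C ≈ 6.2 mA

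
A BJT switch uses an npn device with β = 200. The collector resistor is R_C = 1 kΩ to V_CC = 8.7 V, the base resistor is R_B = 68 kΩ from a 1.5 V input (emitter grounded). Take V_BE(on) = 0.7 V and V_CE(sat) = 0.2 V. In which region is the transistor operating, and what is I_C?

Assume active. Base-emitter loop: I_B = (V_BB − V_BE)/R_B = (1.5 − 0.7)/68 = 0.0118 mA.
I_C = β·I_B = 200×0.0118 = 2.35 mA.
V_CE = V_CC − I_C·R_C = 8.7 − 2.35×1 = 6.35 V > V_CE(sat), so the active-region assumption holds.

active; I_C ≈ 2.4 mA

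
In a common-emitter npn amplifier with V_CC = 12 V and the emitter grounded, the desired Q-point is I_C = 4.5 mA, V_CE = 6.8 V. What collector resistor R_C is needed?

R_C ≈ 1.2 kΩ

Collector loop: V_CC = I_C·R_C + V_CE.
R_C = (V_CC − V_CE)/I_C = (12 − 6.8)/4.5 = 1.16 kΩ.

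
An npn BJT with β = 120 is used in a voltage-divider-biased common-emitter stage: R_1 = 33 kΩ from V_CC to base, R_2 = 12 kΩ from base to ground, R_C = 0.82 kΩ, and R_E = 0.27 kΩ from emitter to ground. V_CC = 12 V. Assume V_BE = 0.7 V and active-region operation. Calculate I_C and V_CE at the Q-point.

Thevenize the base divider: V_Th = V_CC·R_2/(R_1+R_2) = 12×12/45 = 3.2 V, R_Th = R_1‖R_2 = 8.8 kΩ.
Base-emitter loop: V_Th = I_B·R_Th + V_BE + (β+1)I_B·R_E, so I_B = (3.2 − 0.7) / (8.8 + 121×0.27) = 0.0603 mA.
I_C = β·I_B = 120×0.0603 = 7.23 mA, and I_E = (β+1)I_B = 7.29 mA.
V_CE = V_CC − I_C·R_C − I_E·R_E = 12 − 7.23×0.82 − 7.29×0.27 = 4.1 V.
V_CE = 4.1 V > 0.2 V confirms active-region operation.

I_C ≈ 7.2 mA, V_CE ≈ 4.1 V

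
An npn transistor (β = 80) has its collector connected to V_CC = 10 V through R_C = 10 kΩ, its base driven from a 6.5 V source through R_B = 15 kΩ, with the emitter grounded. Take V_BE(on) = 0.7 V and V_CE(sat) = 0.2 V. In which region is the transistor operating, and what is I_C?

Assume active: I_B = (6.5 − 0.7)/15 = 0.387 mA, giving I_C = β·I_B = 30.9 mA.
But then V_CE = 10 − 30.9×10 = -299 V < V_CE(sat) = 0.2 V — impossible in the active region.
So the transistor is saturated. With V_CE = 0.2 V, I_C = (V_CC − 0.2)/R_C = 9.8/10 = 0.98 mA.
Check: β·I_B = 30.9 mA > I_C = 0.98 mA, confirming saturation.

saturation; I_C ≈ 0.98 mA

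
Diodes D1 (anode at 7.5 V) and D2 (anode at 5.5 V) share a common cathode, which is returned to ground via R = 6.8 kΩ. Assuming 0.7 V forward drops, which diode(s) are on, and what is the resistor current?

Only D1 conducts; I_R ≈ 1 mA

Assume both conduct. Then node N would need to be at both 7.5−0.7 = 6.8 V and 5.5−0.7 = 4.8 V, which is impossible.
Assume only D1 conducts: V_N = 7.5 − 0.7 = 6.8 V, so I_R = 6.8/6.8 = 1 mA.
Check D2: its anode-to-cathode voltage is 5.5 − 6.8 = -1.3 V < 0.7 V, so it is off. The assumption is consistent.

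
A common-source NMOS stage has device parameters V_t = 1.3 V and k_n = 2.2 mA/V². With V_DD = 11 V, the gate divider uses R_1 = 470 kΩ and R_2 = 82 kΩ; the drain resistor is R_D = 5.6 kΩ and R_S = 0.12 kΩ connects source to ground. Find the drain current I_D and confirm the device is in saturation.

I_D ≈ 0.11 mA

V_G = V_DD·R_2/(R_1+R_2) = 11×82/552 = 1.63 V.
Assume saturation: I_D = (k_n/2)(V_GS − V_t)² with V_GS = V_G − I_D·R_S = 1.63 − 0.12·I_D.
Substituting gives 0.0158·I_D² − 1.09·I_D + 0.123 = 0, with roots I_D = 0.113 or 68.6 mA.
The root I_D = 68.6 mA gives V_GS = -6.6 V ≤ V_t, so take I_D = 0.113 mA.
Then V_GS = 1.62 V and V_DS = V_DD − I_D(R_D+R_S) = 11 − 0.113×5.72 = 10.4 V.
Saturation requires V_DS ≥ V_GS − V_t = 0.32 V; 10.4 ≥ 0.32 ✓.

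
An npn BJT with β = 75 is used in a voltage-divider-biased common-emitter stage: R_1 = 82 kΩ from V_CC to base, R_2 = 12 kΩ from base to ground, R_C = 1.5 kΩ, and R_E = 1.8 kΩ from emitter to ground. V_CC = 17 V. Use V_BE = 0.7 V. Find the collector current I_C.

Thevenize the base divider: V_Th = V_CC·R_2/(R_1+R_2) = 17×12/94 = 2.17 V, R_Th = R_1‖R_2 = 10.5 kΩ.
Base-emitter loop: V_Th = I_B·R_Th + V_BE + (β+1)I_B·R_E, so I_B = (2.17 − 0.7) / (10.5 + 76×1.8) = 0.00998 mA.
I_C = β·I_B = 75×0.00998 = 0.749 mA, and I_E = (β+1)I_B = 0.759 mA.
V_CE = V_CC − I_C·R_C − I_E·R_E = 17 − 0.749×1.5 − 0.759×1.8 = 14.5 V.
V_CE = 14.5 V > 0.2 V confirms active-region operation.

I_C ≈ 0.75 mA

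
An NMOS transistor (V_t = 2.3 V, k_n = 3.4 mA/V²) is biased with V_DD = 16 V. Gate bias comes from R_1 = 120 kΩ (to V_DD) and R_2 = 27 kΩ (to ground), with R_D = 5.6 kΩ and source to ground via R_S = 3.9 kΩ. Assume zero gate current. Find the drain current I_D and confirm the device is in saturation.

V_G = V_DD·R_2/(R_1+R_2) = 16×27/147 = 2.94 V.
Assume saturation: I_D = (k_n/2)(V_GS − V_t)² with V_GS = V_G − I_D·R_S = 2.94 − 3.9·I_D.
Substituting gives 25.9·I_D² − 9.47·I_D + 0.694 = 0, with roots I_D = 0.101 or 0.265 mA.
The root I_D = 0.265 mA gives V_GS = 1.91 V ≤ V_t, so take I_D = 0.101 mA.
Then V_GS = 2.54 V and V_DS = V_DD − I_D(R_D+R_S) = 16 − 0.101×9.5 = 15 V.
Saturation requires V_DS ≥ V_GS − V_t = 0.244 V; 15 ≥ 0.244 ✓.

I_D ≈ 0.1 mA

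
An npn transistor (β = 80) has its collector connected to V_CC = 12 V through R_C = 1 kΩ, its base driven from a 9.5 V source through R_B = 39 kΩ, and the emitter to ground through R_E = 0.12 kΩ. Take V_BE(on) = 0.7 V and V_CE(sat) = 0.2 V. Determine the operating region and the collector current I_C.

saturation; I_C ≈ 11 mA

Assume active: I_B = (9.5 − 0.7)/(39 + 81×0.12) = 0.181 mA, I_C = β·I_B = 14.4 mA.
Then V_CE = 12 − 14.4×1 − 14.6×0.12 = -4.21 V < 0.2 V — the active assumption fails.
Re-solve with V_CE = 0.2 V. KCL at the emitter: V_E/R_E = (V_BB−0.7−V_E)/R_B + (V_CC−0.2−V_E)/R_C, giving V_E = 1.28 V.
I_C = (V_CC − 0.2 − V_E)/R_C = (11.8 − 1.28)/1 = 10.5 mA.
Check: I_B = (8.8 − 1.28)/39 = 0.193 mA, and β·I_B = 15.4 mA > I_C, confirming saturation.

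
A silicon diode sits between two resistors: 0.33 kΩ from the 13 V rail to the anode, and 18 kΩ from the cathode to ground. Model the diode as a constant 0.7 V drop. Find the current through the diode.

The two resistors are in series with the diode, so KVL gives 13 = I·0.33 + 0.7 + I·18.
I = (13 − 0.7) / (0.33 + 18) kΩ = 12.3 / 18.3 = 0.671 mA.

I ≈ 0.67 mA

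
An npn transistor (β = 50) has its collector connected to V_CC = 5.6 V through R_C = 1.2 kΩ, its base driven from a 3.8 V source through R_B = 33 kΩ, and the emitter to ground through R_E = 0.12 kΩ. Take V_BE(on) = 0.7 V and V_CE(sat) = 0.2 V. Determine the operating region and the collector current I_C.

active; I_C ≈ 4 mA

Assume active. Base-emitter loop: I_B = (V_BB − V_BE)/(R_B + (β+1)R_E) = (3.8 − 0.7)/(33 + 51×0.12) = 0.0792 mA.
I_C = β·I_B = 50×0.0792 = 3.96 mA.
V_CE = V_CC − I_C·R_C − I_E·R_E = 5.6 − 3.96×1.2 − 4.04×0.12 = 0.36 V > V_CE(sat), so the active-region assumption holds.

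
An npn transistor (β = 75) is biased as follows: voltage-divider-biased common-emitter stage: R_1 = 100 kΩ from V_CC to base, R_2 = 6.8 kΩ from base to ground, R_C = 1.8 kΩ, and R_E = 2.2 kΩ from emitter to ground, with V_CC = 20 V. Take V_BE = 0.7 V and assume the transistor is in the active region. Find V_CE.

Thevenize the base divider: V_Th = V_CC·R_2/(R_1+R_2) = 20×6.8/107 = 1.27 V, R_Th = R_1‖R_2 = 6.37 kΩ.
Base-emitter loop: V_Th = I_B·R_Th + V_BE + (β+1)I_B·R_E, so I_B = (1.27 − 0.7) / (6.37 + 76×2.2) = 0.0033 mA.
I_C = β·I_B = 75×0.0033 = 0.248 mA, and I_E = (β+1)I_B = 0.251 mA.
V_CE = V_CC − I_C·R_C − I_E·R_E = 20 − 0.248×1.8 − 0.251×2.2 = 19 V.
V_CE = 19 V > 0.2 V confirms active-region operation.

V_CE ≈ 19 V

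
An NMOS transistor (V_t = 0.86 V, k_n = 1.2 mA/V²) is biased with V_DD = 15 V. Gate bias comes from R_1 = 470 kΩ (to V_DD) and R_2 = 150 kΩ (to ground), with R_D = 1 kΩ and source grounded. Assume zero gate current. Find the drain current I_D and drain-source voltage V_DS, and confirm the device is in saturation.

V_G = V_DD·R_2/(R_1+R_2) = 15×150/620 = 3.63 V. With the source grounded, V_GS = V_G = 3.63 V.
Assume saturation: I_D = (k_n/2)(V_GS − V_t)² = (1.2/2)×(3.63 − 0.86)² = 0.6×2.77² = 4.6 mA.
V_DS = V_DD − I_D·R_D = 15 − 4.6×1 = 10.4 V.
Saturation requires V_DS ≥ V_GS − V_t = 2.77 V; 10.4 ≥ 2.77 ✓.

I_D ≈ 4.6 mA, V_DS ≈ 10 V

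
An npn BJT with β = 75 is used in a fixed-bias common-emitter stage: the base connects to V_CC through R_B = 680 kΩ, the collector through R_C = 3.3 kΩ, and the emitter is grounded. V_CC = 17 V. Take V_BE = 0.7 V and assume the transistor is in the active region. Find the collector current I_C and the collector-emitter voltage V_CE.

I_C ≈ 1.8 mA, V_CE ≈ 11 V

Base loop: V_CC = I_B·R_B + V_BE, so I_B = (17 − 0.7)/680 kΩ = 0.024 mA.
In the active region I_C = β·I_B = 75 × 0.024 = 1.8 mA.
Collector loop: V_CE = V_CC − I_C·R_C = 17 − 1.8×3.3 = 11.1 V.
Since V_CE = 11.1 V > V_CE(sat) ≈ 0.2 V, the transistor is in the active region as assumed.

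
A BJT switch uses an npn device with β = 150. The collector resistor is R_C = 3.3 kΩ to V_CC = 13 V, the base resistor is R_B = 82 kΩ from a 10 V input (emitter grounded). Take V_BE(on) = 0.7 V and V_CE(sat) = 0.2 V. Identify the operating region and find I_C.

saturation; I_C ≈ 3.9 mA

Assume active: I_B = (10 − 0.7)/82 = 0.113 mA, giving I_C = β·I_B = 17 mA.
But then V_CE = 13 − 17×3.3 = -43.1 V < V_CE(sat) = 0.2 V — impossible in the active region.
So the transistor is saturated. With V_CE = 0.2 V, I_C = (V_CC − 0.2)/R_C = 12.8/3.3 = 3.88 mA.
Check: β·I_B = 17 mA > I_C = 3.88 mA, confirming saturation.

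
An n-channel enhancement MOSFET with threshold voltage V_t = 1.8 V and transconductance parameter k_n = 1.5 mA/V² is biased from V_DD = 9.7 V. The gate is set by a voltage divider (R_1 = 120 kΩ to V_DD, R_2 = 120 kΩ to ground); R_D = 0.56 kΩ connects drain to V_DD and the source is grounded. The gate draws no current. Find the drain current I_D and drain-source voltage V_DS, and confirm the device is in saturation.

I_D ≈ 7 mA, V_DS ≈ 5.8 V

V_G = V_DD·R_2/(R_1+R_2) = 9.7×120/240 = 4.85 V. With the source grounded, V_GS = V_G = 4.85 V.
Assume saturation: I_D = (k_n/2)(V_GS − V_t)² = (1.5/2)×(4.85 − 1.8)² = 0.75×3.05² = 6.98 mA.
V_DS = V_DD − I_D·R_D = 9.7 − 6.98×0.56 = 5.79 V.
Saturation requires V_DS ≥ V_GS − V_t = 3.05 V; 5.79 ≥ 3.05 ✓.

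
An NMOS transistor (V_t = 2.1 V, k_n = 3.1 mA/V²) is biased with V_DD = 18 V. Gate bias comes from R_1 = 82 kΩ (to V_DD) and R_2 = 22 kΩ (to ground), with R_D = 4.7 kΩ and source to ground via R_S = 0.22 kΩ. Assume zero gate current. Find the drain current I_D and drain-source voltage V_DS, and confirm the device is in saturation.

V_G = V_DD·R_2/(R_1+R_2) = 18×22/104 = 3.81 V.
Assume saturation: I_D = (k_n/2)(V_GS − V_t)² with V_GS = V_G − I_D·R_S = 3.81 − 0.22·I_D.
Substituting gives 0.075·I_D² − 2.16·I_D + 4.52 = 0, with roots I_D = 2.27 or 26.6 mA.
The root I_D = 26.6 mA gives V_GS = -2.04 V ≤ V_t, so take I_D = 2.27 mA.
Then V_GS = 3.31 V and V_DS = V_DD − I_D(R_D+R_S) = 18 − 2.27×4.92 = 6.85 V.
Saturation requires V_DS ≥ V_GS − V_t = 1.21 V; 6.85 ≥ 1.21 ✓.

I_D ≈ 2.3 mA, V_DS ≈ 6.9 V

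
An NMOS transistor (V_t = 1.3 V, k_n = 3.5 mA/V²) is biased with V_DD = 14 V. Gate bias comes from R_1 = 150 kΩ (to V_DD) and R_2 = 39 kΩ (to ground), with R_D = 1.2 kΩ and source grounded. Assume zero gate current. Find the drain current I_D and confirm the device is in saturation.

I_D ≈ 4.4 mA

V_G = V_DD·R_2/(R_1+R_2) = 14×39/189 = 2.89 V. With the source grounded, V_GS = V_G = 2.89 V.
Assume saturation: I_D = (k_n/2)(V_GS − V_t)² = (3.5/2)×(2.89 − 1.3)² = 1.75×1.59² = 4.42 mA.
V_DS = V_DD − I_D·R_D = 14 − 4.42×1.2 = 8.7 V.
Saturation requires V_DS ≥ V_GS − V_t = 1.59 V; 8.7 ≥ 1.59 ✓.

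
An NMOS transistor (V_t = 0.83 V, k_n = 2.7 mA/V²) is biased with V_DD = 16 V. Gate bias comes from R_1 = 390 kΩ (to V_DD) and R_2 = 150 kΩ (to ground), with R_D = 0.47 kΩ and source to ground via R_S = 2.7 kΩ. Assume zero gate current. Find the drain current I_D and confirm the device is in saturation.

V_G = V_DD·R_2/(R_1+R_2) = 16×150/540 = 4.44 V.
Assume saturation: I_D = (k_n/2)(V_GS − V_t)² with V_GS = V_G − I_D·R_S = 4.44 − 2.7·I_D.
Substituting gives 9.84·I_D² − 27.3·I_D + 17.6 = 0, with roots I_D = 1.02 or 1.76 mA.
The root I_D = 1.76 mA gives V_GS = -0.312 V ≤ V_t, so take I_D = 1.02 mA.
Then V_GS = 1.7 V and V_DS = V_DD − I_D(R_D+R_S) = 16 − 1.02×3.17 = 12.8 V.
Saturation requires V_DS ≥ V_GS − V_t = 0.868 V; 12.8 ≥ 0.868 ✓.

I_D ≈ 1 mA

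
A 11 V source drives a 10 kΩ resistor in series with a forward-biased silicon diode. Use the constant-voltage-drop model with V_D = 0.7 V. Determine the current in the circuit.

KVL around the loop: 11 = V_D + I·R = 0.7 + I × 10 kΩ.
So I = (11 − 0.7) / 10 kΩ = 10.3 / 10 = 1.03 mA.

I ≈ 1 mA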